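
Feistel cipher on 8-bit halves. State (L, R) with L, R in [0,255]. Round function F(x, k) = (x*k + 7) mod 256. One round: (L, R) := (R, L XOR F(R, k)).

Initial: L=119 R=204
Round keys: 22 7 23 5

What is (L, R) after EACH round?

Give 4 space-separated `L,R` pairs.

Answer: 204,248 248,3 3,180 180,136

Derivation:
Round 1 (k=22): L=204 R=248
Round 2 (k=7): L=248 R=3
Round 3 (k=23): L=3 R=180
Round 4 (k=5): L=180 R=136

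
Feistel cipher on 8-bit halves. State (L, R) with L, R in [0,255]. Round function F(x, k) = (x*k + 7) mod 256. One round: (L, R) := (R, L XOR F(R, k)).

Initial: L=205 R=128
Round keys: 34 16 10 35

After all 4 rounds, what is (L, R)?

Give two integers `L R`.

Round 1 (k=34): L=128 R=202
Round 2 (k=16): L=202 R=39
Round 3 (k=10): L=39 R=71
Round 4 (k=35): L=71 R=155

Answer: 71 155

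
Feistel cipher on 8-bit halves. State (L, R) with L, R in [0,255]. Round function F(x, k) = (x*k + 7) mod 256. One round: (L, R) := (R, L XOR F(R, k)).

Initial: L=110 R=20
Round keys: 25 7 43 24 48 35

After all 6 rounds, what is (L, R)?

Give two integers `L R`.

Round 1 (k=25): L=20 R=149
Round 2 (k=7): L=149 R=14
Round 3 (k=43): L=14 R=244
Round 4 (k=24): L=244 R=233
Round 5 (k=48): L=233 R=67
Round 6 (k=35): L=67 R=217

Answer: 67 217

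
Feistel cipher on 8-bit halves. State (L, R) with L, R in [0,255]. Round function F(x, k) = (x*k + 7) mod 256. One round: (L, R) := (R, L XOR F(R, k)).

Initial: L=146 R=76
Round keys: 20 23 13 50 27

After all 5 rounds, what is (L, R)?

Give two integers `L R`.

Answer: 81 146

Derivation:
Round 1 (k=20): L=76 R=101
Round 2 (k=23): L=101 R=86
Round 3 (k=13): L=86 R=0
Round 4 (k=50): L=0 R=81
Round 5 (k=27): L=81 R=146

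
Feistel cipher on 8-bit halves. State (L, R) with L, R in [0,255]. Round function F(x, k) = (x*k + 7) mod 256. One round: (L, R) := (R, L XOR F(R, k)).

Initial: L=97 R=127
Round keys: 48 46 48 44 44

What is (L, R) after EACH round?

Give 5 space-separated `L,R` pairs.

Answer: 127,182 182,196 196,113 113,183 183,10

Derivation:
Round 1 (k=48): L=127 R=182
Round 2 (k=46): L=182 R=196
Round 3 (k=48): L=196 R=113
Round 4 (k=44): L=113 R=183
Round 5 (k=44): L=183 R=10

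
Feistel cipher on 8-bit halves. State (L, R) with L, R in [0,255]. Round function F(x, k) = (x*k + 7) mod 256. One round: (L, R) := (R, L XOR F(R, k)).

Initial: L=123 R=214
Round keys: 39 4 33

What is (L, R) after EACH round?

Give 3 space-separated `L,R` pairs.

Answer: 214,218 218,185 185,58

Derivation:
Round 1 (k=39): L=214 R=218
Round 2 (k=4): L=218 R=185
Round 3 (k=33): L=185 R=58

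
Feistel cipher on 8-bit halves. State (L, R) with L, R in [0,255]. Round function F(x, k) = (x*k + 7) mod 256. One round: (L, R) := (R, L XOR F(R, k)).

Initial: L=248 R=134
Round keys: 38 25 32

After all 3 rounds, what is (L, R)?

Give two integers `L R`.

Answer: 100 148

Derivation:
Round 1 (k=38): L=134 R=19
Round 2 (k=25): L=19 R=100
Round 3 (k=32): L=100 R=148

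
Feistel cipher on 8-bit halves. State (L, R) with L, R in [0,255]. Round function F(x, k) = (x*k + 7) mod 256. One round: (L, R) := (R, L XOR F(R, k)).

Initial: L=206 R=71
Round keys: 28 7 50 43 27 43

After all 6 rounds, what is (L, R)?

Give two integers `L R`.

Round 1 (k=28): L=71 R=5
Round 2 (k=7): L=5 R=109
Round 3 (k=50): L=109 R=84
Round 4 (k=43): L=84 R=78
Round 5 (k=27): L=78 R=21
Round 6 (k=43): L=21 R=192

Answer: 21 192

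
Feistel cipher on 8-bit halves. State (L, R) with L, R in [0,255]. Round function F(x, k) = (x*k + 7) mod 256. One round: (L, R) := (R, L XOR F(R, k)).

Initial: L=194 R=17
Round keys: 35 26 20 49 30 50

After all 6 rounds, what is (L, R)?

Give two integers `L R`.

Answer: 48 191

Derivation:
Round 1 (k=35): L=17 R=152
Round 2 (k=26): L=152 R=102
Round 3 (k=20): L=102 R=103
Round 4 (k=49): L=103 R=216
Round 5 (k=30): L=216 R=48
Round 6 (k=50): L=48 R=191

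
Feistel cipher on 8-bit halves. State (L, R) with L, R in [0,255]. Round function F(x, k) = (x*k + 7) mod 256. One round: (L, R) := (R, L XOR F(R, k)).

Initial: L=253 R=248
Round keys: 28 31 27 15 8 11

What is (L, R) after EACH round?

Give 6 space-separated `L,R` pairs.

Round 1 (k=28): L=248 R=218
Round 2 (k=31): L=218 R=149
Round 3 (k=27): L=149 R=100
Round 4 (k=15): L=100 R=118
Round 5 (k=8): L=118 R=211
Round 6 (k=11): L=211 R=110

Answer: 248,218 218,149 149,100 100,118 118,211 211,110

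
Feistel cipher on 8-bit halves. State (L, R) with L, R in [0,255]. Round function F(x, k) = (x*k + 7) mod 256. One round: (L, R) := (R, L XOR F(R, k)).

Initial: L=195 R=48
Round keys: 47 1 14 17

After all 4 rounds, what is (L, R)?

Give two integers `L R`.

Answer: 117 231

Derivation:
Round 1 (k=47): L=48 R=20
Round 2 (k=1): L=20 R=43
Round 3 (k=14): L=43 R=117
Round 4 (k=17): L=117 R=231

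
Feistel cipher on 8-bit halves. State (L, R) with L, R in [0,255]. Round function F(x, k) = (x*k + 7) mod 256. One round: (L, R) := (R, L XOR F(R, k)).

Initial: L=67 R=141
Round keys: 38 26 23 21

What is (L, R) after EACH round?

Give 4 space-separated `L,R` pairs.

Round 1 (k=38): L=141 R=182
Round 2 (k=26): L=182 R=14
Round 3 (k=23): L=14 R=255
Round 4 (k=21): L=255 R=252

Answer: 141,182 182,14 14,255 255,252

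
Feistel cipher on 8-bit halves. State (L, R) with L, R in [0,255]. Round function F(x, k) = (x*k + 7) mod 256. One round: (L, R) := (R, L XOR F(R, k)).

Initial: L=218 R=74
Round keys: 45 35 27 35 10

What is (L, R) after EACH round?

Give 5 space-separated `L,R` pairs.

Round 1 (k=45): L=74 R=211
Round 2 (k=35): L=211 R=170
Round 3 (k=27): L=170 R=38
Round 4 (k=35): L=38 R=147
Round 5 (k=10): L=147 R=227

Answer: 74,211 211,170 170,38 38,147 147,227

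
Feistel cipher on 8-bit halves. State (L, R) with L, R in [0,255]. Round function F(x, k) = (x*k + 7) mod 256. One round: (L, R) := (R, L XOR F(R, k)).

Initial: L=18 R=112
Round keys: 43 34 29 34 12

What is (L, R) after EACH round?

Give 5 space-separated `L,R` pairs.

Answer: 112,197 197,65 65,161 161,40 40,70

Derivation:
Round 1 (k=43): L=112 R=197
Round 2 (k=34): L=197 R=65
Round 3 (k=29): L=65 R=161
Round 4 (k=34): L=161 R=40
Round 5 (k=12): L=40 R=70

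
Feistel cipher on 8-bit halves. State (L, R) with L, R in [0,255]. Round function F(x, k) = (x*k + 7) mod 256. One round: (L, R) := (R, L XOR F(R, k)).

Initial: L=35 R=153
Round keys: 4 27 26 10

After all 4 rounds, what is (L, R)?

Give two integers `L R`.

Answer: 235 51

Derivation:
Round 1 (k=4): L=153 R=72
Round 2 (k=27): L=72 R=6
Round 3 (k=26): L=6 R=235
Round 4 (k=10): L=235 R=51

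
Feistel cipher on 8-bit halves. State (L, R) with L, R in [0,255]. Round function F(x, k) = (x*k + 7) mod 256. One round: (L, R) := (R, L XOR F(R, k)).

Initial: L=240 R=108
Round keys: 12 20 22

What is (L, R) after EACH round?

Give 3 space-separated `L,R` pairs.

Answer: 108,231 231,127 127,22

Derivation:
Round 1 (k=12): L=108 R=231
Round 2 (k=20): L=231 R=127
Round 3 (k=22): L=127 R=22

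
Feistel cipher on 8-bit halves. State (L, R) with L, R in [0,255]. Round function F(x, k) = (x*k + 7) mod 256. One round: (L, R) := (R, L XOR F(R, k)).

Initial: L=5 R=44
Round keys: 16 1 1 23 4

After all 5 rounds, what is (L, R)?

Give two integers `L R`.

Answer: 204 25

Derivation:
Round 1 (k=16): L=44 R=194
Round 2 (k=1): L=194 R=229
Round 3 (k=1): L=229 R=46
Round 4 (k=23): L=46 R=204
Round 5 (k=4): L=204 R=25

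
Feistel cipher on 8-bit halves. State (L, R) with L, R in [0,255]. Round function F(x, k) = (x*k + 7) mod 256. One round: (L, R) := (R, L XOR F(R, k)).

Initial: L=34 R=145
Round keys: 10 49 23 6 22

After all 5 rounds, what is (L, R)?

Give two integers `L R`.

Answer: 10 164

Derivation:
Round 1 (k=10): L=145 R=147
Round 2 (k=49): L=147 R=187
Round 3 (k=23): L=187 R=71
Round 4 (k=6): L=71 R=10
Round 5 (k=22): L=10 R=164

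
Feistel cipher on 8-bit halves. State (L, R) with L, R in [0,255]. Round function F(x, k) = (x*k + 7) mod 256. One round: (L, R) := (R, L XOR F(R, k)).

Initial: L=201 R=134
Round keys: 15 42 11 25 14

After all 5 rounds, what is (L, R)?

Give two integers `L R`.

Answer: 240 205

Derivation:
Round 1 (k=15): L=134 R=40
Round 2 (k=42): L=40 R=17
Round 3 (k=11): L=17 R=234
Round 4 (k=25): L=234 R=240
Round 5 (k=14): L=240 R=205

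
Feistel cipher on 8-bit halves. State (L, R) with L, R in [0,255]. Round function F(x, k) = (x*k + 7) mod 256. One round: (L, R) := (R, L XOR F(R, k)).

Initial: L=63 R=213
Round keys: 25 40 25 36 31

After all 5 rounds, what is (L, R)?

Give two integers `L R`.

Answer: 5 40

Derivation:
Round 1 (k=25): L=213 R=235
Round 2 (k=40): L=235 R=106
Round 3 (k=25): L=106 R=138
Round 4 (k=36): L=138 R=5
Round 5 (k=31): L=5 R=40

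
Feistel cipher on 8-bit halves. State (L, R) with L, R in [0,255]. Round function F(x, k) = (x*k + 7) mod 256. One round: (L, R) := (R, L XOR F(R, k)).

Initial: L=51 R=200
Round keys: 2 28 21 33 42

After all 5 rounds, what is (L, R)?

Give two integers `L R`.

Round 1 (k=2): L=200 R=164
Round 2 (k=28): L=164 R=63
Round 3 (k=21): L=63 R=150
Round 4 (k=33): L=150 R=98
Round 5 (k=42): L=98 R=141

Answer: 98 141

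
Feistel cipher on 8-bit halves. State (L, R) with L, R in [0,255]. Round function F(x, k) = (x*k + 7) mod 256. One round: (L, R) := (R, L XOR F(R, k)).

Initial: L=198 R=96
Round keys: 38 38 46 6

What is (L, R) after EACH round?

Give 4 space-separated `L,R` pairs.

Round 1 (k=38): L=96 R=129
Round 2 (k=38): L=129 R=77
Round 3 (k=46): L=77 R=92
Round 4 (k=6): L=92 R=98

Answer: 96,129 129,77 77,92 92,98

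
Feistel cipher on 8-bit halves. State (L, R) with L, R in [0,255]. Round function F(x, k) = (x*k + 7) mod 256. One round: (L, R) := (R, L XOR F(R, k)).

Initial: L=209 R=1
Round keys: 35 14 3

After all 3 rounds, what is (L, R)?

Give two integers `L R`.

Answer: 192 188

Derivation:
Round 1 (k=35): L=1 R=251
Round 2 (k=14): L=251 R=192
Round 3 (k=3): L=192 R=188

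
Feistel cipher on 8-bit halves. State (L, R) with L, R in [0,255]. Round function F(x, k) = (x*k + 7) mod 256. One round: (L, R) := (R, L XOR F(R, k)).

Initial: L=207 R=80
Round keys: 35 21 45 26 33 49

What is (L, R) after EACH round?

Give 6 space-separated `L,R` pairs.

Round 1 (k=35): L=80 R=56
Round 2 (k=21): L=56 R=207
Round 3 (k=45): L=207 R=82
Round 4 (k=26): L=82 R=148
Round 5 (k=33): L=148 R=73
Round 6 (k=49): L=73 R=148

Answer: 80,56 56,207 207,82 82,148 148,73 73,148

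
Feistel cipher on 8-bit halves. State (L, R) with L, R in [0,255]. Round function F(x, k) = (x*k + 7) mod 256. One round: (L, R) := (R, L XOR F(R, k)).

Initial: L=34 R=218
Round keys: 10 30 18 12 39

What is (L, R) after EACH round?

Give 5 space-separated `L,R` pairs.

Round 1 (k=10): L=218 R=169
Round 2 (k=30): L=169 R=15
Round 3 (k=18): L=15 R=188
Round 4 (k=12): L=188 R=216
Round 5 (k=39): L=216 R=83

Answer: 218,169 169,15 15,188 188,216 216,83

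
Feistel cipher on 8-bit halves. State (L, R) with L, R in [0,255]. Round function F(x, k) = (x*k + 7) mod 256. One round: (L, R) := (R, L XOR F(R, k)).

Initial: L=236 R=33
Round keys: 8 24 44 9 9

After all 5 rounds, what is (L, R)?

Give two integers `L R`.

Answer: 29 0

Derivation:
Round 1 (k=8): L=33 R=227
Round 2 (k=24): L=227 R=110
Round 3 (k=44): L=110 R=12
Round 4 (k=9): L=12 R=29
Round 5 (k=9): L=29 R=0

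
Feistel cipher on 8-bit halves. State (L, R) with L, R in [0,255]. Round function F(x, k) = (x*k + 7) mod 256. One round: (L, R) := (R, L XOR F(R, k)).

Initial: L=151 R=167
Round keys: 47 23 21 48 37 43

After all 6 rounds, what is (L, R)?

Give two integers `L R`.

Answer: 250 221

Derivation:
Round 1 (k=47): L=167 R=39
Round 2 (k=23): L=39 R=47
Round 3 (k=21): L=47 R=197
Round 4 (k=48): L=197 R=216
Round 5 (k=37): L=216 R=250
Round 6 (k=43): L=250 R=221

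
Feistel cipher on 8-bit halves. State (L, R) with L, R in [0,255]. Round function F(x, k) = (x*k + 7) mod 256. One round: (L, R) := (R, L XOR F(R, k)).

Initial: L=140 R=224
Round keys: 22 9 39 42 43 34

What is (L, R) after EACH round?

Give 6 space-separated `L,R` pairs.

Round 1 (k=22): L=224 R=203
Round 2 (k=9): L=203 R=202
Round 3 (k=39): L=202 R=6
Round 4 (k=42): L=6 R=201
Round 5 (k=43): L=201 R=204
Round 6 (k=34): L=204 R=214

Answer: 224,203 203,202 202,6 6,201 201,204 204,214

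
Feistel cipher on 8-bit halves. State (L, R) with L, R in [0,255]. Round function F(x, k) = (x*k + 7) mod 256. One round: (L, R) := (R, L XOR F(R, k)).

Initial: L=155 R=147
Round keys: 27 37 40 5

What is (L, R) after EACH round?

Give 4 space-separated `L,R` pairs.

Round 1 (k=27): L=147 R=19
Round 2 (k=37): L=19 R=85
Round 3 (k=40): L=85 R=92
Round 4 (k=5): L=92 R=134

Answer: 147,19 19,85 85,92 92,134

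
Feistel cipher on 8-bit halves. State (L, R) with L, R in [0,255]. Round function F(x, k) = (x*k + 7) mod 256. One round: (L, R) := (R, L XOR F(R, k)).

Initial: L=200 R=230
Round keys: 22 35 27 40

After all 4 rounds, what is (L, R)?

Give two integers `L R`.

Answer: 218 129

Derivation:
Round 1 (k=22): L=230 R=3
Round 2 (k=35): L=3 R=150
Round 3 (k=27): L=150 R=218
Round 4 (k=40): L=218 R=129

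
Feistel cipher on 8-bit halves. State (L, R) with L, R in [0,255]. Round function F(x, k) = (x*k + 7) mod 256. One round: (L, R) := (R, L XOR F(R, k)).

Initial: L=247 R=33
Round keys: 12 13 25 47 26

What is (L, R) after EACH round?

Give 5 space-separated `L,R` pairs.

Answer: 33,100 100,58 58,213 213,24 24,162

Derivation:
Round 1 (k=12): L=33 R=100
Round 2 (k=13): L=100 R=58
Round 3 (k=25): L=58 R=213
Round 4 (k=47): L=213 R=24
Round 5 (k=26): L=24 R=162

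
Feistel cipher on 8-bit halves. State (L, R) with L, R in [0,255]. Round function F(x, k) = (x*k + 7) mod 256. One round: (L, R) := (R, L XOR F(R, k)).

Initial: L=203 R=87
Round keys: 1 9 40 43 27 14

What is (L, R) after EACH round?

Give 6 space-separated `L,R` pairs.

Answer: 87,149 149,19 19,106 106,198 198,131 131,247

Derivation:
Round 1 (k=1): L=87 R=149
Round 2 (k=9): L=149 R=19
Round 3 (k=40): L=19 R=106
Round 4 (k=43): L=106 R=198
Round 5 (k=27): L=198 R=131
Round 6 (k=14): L=131 R=247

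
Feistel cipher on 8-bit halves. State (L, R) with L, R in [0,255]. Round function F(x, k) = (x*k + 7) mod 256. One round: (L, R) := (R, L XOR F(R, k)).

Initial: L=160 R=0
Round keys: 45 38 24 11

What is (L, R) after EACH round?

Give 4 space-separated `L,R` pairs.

Round 1 (k=45): L=0 R=167
Round 2 (k=38): L=167 R=209
Round 3 (k=24): L=209 R=56
Round 4 (k=11): L=56 R=190

Answer: 0,167 167,209 209,56 56,190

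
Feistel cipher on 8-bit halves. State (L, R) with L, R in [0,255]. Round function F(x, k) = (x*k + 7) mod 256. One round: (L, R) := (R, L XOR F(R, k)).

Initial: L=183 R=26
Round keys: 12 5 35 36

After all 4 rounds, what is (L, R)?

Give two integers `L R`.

Round 1 (k=12): L=26 R=136
Round 2 (k=5): L=136 R=181
Round 3 (k=35): L=181 R=78
Round 4 (k=36): L=78 R=74

Answer: 78 74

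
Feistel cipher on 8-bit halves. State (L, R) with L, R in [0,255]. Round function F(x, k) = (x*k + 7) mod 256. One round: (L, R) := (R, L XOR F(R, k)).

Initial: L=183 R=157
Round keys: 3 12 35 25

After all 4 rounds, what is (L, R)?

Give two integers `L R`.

Round 1 (k=3): L=157 R=105
Round 2 (k=12): L=105 R=110
Round 3 (k=35): L=110 R=120
Round 4 (k=25): L=120 R=209

Answer: 120 209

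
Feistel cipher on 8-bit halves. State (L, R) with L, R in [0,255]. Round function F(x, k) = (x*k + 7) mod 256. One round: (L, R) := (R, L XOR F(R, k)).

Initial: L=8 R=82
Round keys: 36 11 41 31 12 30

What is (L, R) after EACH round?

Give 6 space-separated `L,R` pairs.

Answer: 82,135 135,134 134,250 250,203 203,113 113,142

Derivation:
Round 1 (k=36): L=82 R=135
Round 2 (k=11): L=135 R=134
Round 3 (k=41): L=134 R=250
Round 4 (k=31): L=250 R=203
Round 5 (k=12): L=203 R=113
Round 6 (k=30): L=113 R=142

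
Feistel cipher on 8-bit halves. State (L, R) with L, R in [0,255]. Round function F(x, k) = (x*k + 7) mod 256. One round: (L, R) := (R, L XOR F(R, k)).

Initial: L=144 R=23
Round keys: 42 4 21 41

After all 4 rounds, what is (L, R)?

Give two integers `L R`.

Answer: 190 25

Derivation:
Round 1 (k=42): L=23 R=93
Round 2 (k=4): L=93 R=108
Round 3 (k=21): L=108 R=190
Round 4 (k=41): L=190 R=25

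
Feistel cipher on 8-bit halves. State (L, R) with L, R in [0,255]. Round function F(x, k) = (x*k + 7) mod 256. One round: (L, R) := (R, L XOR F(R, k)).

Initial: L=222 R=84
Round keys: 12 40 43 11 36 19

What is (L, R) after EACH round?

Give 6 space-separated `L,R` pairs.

Answer: 84,41 41,59 59,217 217,97 97,114 114,28

Derivation:
Round 1 (k=12): L=84 R=41
Round 2 (k=40): L=41 R=59
Round 3 (k=43): L=59 R=217
Round 4 (k=11): L=217 R=97
Round 5 (k=36): L=97 R=114
Round 6 (k=19): L=114 R=28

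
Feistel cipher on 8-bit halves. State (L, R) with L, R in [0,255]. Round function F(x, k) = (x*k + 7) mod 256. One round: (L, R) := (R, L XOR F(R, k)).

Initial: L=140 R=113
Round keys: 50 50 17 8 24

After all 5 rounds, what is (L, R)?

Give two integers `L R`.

Answer: 71 109

Derivation:
Round 1 (k=50): L=113 R=149
Round 2 (k=50): L=149 R=80
Round 3 (k=17): L=80 R=194
Round 4 (k=8): L=194 R=71
Round 5 (k=24): L=71 R=109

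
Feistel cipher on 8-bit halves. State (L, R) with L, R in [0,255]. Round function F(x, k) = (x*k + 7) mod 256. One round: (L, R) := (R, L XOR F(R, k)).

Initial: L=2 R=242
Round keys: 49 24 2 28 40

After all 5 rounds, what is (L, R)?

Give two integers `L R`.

Round 1 (k=49): L=242 R=91
Round 2 (k=24): L=91 R=125
Round 3 (k=2): L=125 R=90
Round 4 (k=28): L=90 R=162
Round 5 (k=40): L=162 R=13

Answer: 162 13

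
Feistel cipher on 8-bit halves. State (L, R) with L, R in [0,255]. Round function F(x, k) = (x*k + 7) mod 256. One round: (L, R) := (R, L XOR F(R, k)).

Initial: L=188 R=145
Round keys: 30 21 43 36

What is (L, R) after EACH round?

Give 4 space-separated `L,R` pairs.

Round 1 (k=30): L=145 R=185
Round 2 (k=21): L=185 R=165
Round 3 (k=43): L=165 R=7
Round 4 (k=36): L=7 R=166

Answer: 145,185 185,165 165,7 7,166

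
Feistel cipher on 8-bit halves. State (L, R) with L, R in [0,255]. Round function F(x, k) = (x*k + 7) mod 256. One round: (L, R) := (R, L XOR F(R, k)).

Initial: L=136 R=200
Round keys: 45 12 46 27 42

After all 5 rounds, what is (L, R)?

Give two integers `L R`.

Answer: 138 125

Derivation:
Round 1 (k=45): L=200 R=167
Round 2 (k=12): L=167 R=19
Round 3 (k=46): L=19 R=214
Round 4 (k=27): L=214 R=138
Round 5 (k=42): L=138 R=125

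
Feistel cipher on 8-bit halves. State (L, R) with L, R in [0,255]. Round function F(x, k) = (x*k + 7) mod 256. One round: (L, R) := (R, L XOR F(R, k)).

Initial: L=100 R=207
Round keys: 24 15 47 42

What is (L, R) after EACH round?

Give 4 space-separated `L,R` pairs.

Answer: 207,11 11,99 99,63 63,62

Derivation:
Round 1 (k=24): L=207 R=11
Round 2 (k=15): L=11 R=99
Round 3 (k=47): L=99 R=63
Round 4 (k=42): L=63 R=62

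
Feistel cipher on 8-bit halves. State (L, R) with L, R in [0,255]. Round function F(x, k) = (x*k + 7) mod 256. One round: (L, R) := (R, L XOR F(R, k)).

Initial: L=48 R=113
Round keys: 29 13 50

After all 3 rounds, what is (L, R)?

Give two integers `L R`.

Answer: 234 95

Derivation:
Round 1 (k=29): L=113 R=228
Round 2 (k=13): L=228 R=234
Round 3 (k=50): L=234 R=95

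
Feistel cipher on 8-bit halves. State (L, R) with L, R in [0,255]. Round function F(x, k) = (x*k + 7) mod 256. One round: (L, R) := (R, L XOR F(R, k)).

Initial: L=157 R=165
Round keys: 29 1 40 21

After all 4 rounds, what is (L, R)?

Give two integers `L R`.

Round 1 (k=29): L=165 R=37
Round 2 (k=1): L=37 R=137
Round 3 (k=40): L=137 R=74
Round 4 (k=21): L=74 R=144

Answer: 74 144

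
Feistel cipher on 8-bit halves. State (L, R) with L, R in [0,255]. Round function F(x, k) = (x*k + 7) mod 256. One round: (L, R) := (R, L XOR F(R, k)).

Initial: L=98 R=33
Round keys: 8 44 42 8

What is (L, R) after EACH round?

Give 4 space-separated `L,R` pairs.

Round 1 (k=8): L=33 R=109
Round 2 (k=44): L=109 R=226
Round 3 (k=42): L=226 R=118
Round 4 (k=8): L=118 R=85

Answer: 33,109 109,226 226,118 118,85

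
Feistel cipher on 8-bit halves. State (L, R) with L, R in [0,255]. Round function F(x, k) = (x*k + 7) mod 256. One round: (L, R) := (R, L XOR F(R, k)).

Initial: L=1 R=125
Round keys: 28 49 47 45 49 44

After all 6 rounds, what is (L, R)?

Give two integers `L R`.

Round 1 (k=28): L=125 R=178
Round 2 (k=49): L=178 R=100
Round 3 (k=47): L=100 R=209
Round 4 (k=45): L=209 R=160
Round 5 (k=49): L=160 R=118
Round 6 (k=44): L=118 R=239

Answer: 118 239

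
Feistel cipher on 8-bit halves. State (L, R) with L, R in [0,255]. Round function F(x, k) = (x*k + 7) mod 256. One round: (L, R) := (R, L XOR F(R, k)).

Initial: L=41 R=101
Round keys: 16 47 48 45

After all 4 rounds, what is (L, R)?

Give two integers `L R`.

Round 1 (k=16): L=101 R=126
Round 2 (k=47): L=126 R=76
Round 3 (k=48): L=76 R=57
Round 4 (k=45): L=57 R=64

Answer: 57 64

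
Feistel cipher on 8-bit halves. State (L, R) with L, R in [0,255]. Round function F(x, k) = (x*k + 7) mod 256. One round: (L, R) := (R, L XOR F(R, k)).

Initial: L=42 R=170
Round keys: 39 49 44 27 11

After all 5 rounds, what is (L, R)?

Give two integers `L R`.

Answer: 163 56

Derivation:
Round 1 (k=39): L=170 R=199
Round 2 (k=49): L=199 R=180
Round 3 (k=44): L=180 R=48
Round 4 (k=27): L=48 R=163
Round 5 (k=11): L=163 R=56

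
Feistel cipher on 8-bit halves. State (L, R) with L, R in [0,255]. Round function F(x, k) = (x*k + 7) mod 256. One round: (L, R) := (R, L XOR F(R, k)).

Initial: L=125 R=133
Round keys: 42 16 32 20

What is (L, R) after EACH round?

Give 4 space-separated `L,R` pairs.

Round 1 (k=42): L=133 R=164
Round 2 (k=16): L=164 R=194
Round 3 (k=32): L=194 R=227
Round 4 (k=20): L=227 R=1

Answer: 133,164 164,194 194,227 227,1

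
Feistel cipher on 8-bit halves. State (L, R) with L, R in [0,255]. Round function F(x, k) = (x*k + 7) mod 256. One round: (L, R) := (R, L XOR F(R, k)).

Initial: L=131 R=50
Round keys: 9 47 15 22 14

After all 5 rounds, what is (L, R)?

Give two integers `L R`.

Round 1 (k=9): L=50 R=74
Round 2 (k=47): L=74 R=175
Round 3 (k=15): L=175 R=2
Round 4 (k=22): L=2 R=156
Round 5 (k=14): L=156 R=141

Answer: 156 141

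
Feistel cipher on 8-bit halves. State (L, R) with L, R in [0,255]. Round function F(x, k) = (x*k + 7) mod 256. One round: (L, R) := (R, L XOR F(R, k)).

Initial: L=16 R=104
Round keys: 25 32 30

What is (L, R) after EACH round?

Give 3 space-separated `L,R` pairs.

Round 1 (k=25): L=104 R=63
Round 2 (k=32): L=63 R=143
Round 3 (k=30): L=143 R=246

Answer: 104,63 63,143 143,246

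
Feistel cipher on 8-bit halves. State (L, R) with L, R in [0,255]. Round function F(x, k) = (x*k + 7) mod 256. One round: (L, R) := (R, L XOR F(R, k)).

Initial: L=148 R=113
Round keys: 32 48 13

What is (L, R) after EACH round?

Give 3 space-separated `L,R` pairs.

Answer: 113,179 179,230 230,6

Derivation:
Round 1 (k=32): L=113 R=179
Round 2 (k=48): L=179 R=230
Round 3 (k=13): L=230 R=6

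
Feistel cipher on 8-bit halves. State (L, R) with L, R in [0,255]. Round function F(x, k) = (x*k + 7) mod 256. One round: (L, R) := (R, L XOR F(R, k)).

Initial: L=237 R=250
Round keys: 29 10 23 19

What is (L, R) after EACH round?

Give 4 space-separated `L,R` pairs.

Answer: 250,180 180,245 245,190 190,212

Derivation:
Round 1 (k=29): L=250 R=180
Round 2 (k=10): L=180 R=245
Round 3 (k=23): L=245 R=190
Round 4 (k=19): L=190 R=212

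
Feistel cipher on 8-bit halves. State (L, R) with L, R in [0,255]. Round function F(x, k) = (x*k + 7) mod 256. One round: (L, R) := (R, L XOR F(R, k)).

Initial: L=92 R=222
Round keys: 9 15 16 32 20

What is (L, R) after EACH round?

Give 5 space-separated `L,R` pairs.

Round 1 (k=9): L=222 R=137
Round 2 (k=15): L=137 R=208
Round 3 (k=16): L=208 R=142
Round 4 (k=32): L=142 R=23
Round 5 (k=20): L=23 R=93

Answer: 222,137 137,208 208,142 142,23 23,93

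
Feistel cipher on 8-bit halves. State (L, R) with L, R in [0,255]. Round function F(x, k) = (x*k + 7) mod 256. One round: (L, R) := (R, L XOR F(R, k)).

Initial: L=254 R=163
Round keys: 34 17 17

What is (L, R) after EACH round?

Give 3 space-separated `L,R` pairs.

Round 1 (k=34): L=163 R=83
Round 2 (k=17): L=83 R=41
Round 3 (k=17): L=41 R=147

Answer: 163,83 83,41 41,147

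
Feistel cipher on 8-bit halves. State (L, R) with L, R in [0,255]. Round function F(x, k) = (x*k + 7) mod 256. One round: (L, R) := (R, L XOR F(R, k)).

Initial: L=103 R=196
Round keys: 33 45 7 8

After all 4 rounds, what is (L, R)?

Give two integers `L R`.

Round 1 (k=33): L=196 R=44
Round 2 (k=45): L=44 R=7
Round 3 (k=7): L=7 R=20
Round 4 (k=8): L=20 R=160

Answer: 20 160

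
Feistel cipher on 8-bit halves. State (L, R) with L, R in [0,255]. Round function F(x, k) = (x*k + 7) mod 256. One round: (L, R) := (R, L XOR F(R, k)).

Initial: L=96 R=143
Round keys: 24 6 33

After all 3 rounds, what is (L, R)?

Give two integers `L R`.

Answer: 238 186

Derivation:
Round 1 (k=24): L=143 R=15
Round 2 (k=6): L=15 R=238
Round 3 (k=33): L=238 R=186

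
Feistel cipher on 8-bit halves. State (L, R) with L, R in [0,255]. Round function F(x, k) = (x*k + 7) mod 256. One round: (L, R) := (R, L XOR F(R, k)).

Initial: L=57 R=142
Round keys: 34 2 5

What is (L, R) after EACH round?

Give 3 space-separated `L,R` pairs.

Round 1 (k=34): L=142 R=218
Round 2 (k=2): L=218 R=53
Round 3 (k=5): L=53 R=202

Answer: 142,218 218,53 53,202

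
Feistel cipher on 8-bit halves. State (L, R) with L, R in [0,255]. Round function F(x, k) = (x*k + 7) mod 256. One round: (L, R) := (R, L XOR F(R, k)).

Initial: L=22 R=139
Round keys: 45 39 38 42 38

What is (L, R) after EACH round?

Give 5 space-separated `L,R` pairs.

Answer: 139,96 96,44 44,239 239,17 17,98

Derivation:
Round 1 (k=45): L=139 R=96
Round 2 (k=39): L=96 R=44
Round 3 (k=38): L=44 R=239
Round 4 (k=42): L=239 R=17
Round 5 (k=38): L=17 R=98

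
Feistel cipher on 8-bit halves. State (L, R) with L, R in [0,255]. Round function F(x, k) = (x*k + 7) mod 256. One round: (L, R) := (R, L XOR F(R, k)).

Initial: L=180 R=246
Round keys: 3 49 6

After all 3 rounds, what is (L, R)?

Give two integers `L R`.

Answer: 34 142

Derivation:
Round 1 (k=3): L=246 R=93
Round 2 (k=49): L=93 R=34
Round 3 (k=6): L=34 R=142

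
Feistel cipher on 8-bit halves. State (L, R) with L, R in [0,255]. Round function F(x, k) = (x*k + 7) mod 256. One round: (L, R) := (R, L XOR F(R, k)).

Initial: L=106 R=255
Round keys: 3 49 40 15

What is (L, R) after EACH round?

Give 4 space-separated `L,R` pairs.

Answer: 255,110 110,234 234,249 249,116

Derivation:
Round 1 (k=3): L=255 R=110
Round 2 (k=49): L=110 R=234
Round 3 (k=40): L=234 R=249
Round 4 (k=15): L=249 R=116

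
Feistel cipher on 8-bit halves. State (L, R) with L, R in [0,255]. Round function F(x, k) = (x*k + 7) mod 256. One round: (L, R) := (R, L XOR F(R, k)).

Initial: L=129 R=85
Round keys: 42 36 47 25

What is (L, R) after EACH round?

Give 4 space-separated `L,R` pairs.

Answer: 85,120 120,178 178,205 205,190

Derivation:
Round 1 (k=42): L=85 R=120
Round 2 (k=36): L=120 R=178
Round 3 (k=47): L=178 R=205
Round 4 (k=25): L=205 R=190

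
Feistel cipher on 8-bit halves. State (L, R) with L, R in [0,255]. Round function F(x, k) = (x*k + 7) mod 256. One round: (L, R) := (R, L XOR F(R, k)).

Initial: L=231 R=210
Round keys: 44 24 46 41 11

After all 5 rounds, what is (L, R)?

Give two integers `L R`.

Round 1 (k=44): L=210 R=248
Round 2 (k=24): L=248 R=149
Round 3 (k=46): L=149 R=53
Round 4 (k=41): L=53 R=17
Round 5 (k=11): L=17 R=247

Answer: 17 247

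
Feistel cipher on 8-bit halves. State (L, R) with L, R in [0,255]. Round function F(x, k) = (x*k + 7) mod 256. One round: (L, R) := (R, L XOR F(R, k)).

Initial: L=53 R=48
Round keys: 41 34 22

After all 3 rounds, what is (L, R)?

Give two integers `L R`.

Answer: 123 27

Derivation:
Round 1 (k=41): L=48 R=130
Round 2 (k=34): L=130 R=123
Round 3 (k=22): L=123 R=27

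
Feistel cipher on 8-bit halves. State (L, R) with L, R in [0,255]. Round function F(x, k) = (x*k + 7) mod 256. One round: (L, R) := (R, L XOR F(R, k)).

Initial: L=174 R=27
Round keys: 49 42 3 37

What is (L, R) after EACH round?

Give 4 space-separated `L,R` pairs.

Round 1 (k=49): L=27 R=156
Round 2 (k=42): L=156 R=132
Round 3 (k=3): L=132 R=15
Round 4 (k=37): L=15 R=182

Answer: 27,156 156,132 132,15 15,182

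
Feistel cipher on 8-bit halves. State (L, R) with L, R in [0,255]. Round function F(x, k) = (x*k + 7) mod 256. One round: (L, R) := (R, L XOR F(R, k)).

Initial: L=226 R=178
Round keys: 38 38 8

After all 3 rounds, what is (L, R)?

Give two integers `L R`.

Answer: 63 110

Derivation:
Round 1 (k=38): L=178 R=145
Round 2 (k=38): L=145 R=63
Round 3 (k=8): L=63 R=110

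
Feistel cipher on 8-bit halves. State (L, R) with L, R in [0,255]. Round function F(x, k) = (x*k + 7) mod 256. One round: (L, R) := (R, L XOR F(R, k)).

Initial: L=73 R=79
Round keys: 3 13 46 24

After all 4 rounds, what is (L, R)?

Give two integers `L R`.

Round 1 (k=3): L=79 R=189
Round 2 (k=13): L=189 R=239
Round 3 (k=46): L=239 R=68
Round 4 (k=24): L=68 R=136

Answer: 68 136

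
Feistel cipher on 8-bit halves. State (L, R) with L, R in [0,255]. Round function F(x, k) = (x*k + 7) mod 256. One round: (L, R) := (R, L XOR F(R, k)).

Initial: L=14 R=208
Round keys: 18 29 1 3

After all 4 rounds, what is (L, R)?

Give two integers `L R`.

Round 1 (k=18): L=208 R=169
Round 2 (k=29): L=169 R=252
Round 3 (k=1): L=252 R=170
Round 4 (k=3): L=170 R=249

Answer: 170 249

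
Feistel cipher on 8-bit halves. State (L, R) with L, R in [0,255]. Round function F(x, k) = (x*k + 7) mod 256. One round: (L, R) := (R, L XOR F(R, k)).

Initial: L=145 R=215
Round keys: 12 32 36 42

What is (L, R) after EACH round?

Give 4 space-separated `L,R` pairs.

Answer: 215,138 138,144 144,205 205,57

Derivation:
Round 1 (k=12): L=215 R=138
Round 2 (k=32): L=138 R=144
Round 3 (k=36): L=144 R=205
Round 4 (k=42): L=205 R=57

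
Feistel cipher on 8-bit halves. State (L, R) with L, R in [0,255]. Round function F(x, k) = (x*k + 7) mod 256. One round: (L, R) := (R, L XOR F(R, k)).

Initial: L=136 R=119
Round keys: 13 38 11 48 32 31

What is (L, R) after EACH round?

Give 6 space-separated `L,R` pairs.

Round 1 (k=13): L=119 R=154
Round 2 (k=38): L=154 R=148
Round 3 (k=11): L=148 R=249
Round 4 (k=48): L=249 R=35
Round 5 (k=32): L=35 R=158
Round 6 (k=31): L=158 R=10

Answer: 119,154 154,148 148,249 249,35 35,158 158,10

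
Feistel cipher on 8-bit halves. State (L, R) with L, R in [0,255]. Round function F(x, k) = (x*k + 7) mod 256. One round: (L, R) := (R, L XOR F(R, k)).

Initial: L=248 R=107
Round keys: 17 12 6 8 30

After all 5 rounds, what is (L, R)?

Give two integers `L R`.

Answer: 123 84

Derivation:
Round 1 (k=17): L=107 R=218
Round 2 (k=12): L=218 R=84
Round 3 (k=6): L=84 R=37
Round 4 (k=8): L=37 R=123
Round 5 (k=30): L=123 R=84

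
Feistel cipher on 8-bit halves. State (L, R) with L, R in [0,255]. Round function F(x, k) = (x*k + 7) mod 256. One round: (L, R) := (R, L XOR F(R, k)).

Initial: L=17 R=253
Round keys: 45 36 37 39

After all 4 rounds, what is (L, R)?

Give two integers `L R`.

Round 1 (k=45): L=253 R=145
Round 2 (k=36): L=145 R=150
Round 3 (k=37): L=150 R=36
Round 4 (k=39): L=36 R=21

Answer: 36 21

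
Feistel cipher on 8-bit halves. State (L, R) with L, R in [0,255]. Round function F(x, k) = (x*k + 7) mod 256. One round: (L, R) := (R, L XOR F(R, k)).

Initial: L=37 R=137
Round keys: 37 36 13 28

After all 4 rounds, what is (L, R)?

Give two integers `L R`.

Answer: 240 37

Derivation:
Round 1 (k=37): L=137 R=241
Round 2 (k=36): L=241 R=98
Round 3 (k=13): L=98 R=240
Round 4 (k=28): L=240 R=37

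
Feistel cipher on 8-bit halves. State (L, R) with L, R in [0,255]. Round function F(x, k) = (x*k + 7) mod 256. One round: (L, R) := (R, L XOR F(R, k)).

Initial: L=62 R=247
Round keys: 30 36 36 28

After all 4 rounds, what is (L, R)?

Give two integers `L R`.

Answer: 144 51

Derivation:
Round 1 (k=30): L=247 R=199
Round 2 (k=36): L=199 R=244
Round 3 (k=36): L=244 R=144
Round 4 (k=28): L=144 R=51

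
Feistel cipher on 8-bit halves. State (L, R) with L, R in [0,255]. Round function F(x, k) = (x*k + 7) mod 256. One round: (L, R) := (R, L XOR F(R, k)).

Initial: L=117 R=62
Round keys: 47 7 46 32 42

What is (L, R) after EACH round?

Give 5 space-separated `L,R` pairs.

Answer: 62,28 28,245 245,17 17,210 210,106

Derivation:
Round 1 (k=47): L=62 R=28
Round 2 (k=7): L=28 R=245
Round 3 (k=46): L=245 R=17
Round 4 (k=32): L=17 R=210
Round 5 (k=42): L=210 R=106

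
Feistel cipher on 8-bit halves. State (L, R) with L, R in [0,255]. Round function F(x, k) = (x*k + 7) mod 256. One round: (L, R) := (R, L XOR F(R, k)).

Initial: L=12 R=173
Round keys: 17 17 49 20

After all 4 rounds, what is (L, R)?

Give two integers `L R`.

Round 1 (k=17): L=173 R=136
Round 2 (k=17): L=136 R=162
Round 3 (k=49): L=162 R=129
Round 4 (k=20): L=129 R=185

Answer: 129 185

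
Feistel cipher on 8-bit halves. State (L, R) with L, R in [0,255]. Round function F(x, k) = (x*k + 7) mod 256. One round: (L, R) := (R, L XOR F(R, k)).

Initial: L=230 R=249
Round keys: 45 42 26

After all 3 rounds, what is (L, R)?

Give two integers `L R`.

Round 1 (k=45): L=249 R=42
Round 2 (k=42): L=42 R=18
Round 3 (k=26): L=18 R=241

Answer: 18 241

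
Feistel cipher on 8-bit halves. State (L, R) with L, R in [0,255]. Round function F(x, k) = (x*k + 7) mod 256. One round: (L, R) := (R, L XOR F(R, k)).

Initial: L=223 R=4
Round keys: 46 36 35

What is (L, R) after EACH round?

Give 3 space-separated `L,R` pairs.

Answer: 4,96 96,131 131,144

Derivation:
Round 1 (k=46): L=4 R=96
Round 2 (k=36): L=96 R=131
Round 3 (k=35): L=131 R=144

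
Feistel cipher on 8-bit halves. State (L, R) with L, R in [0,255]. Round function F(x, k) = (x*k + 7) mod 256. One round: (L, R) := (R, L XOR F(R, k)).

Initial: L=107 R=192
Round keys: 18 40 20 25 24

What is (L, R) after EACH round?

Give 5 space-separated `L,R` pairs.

Round 1 (k=18): L=192 R=236
Round 2 (k=40): L=236 R=39
Round 3 (k=20): L=39 R=255
Round 4 (k=25): L=255 R=201
Round 5 (k=24): L=201 R=32

Answer: 192,236 236,39 39,255 255,201 201,32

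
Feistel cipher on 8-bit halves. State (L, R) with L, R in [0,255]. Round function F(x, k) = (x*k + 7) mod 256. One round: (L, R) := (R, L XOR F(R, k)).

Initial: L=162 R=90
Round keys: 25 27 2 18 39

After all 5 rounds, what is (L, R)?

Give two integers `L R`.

Round 1 (k=25): L=90 R=115
Round 2 (k=27): L=115 R=114
Round 3 (k=2): L=114 R=152
Round 4 (k=18): L=152 R=197
Round 5 (k=39): L=197 R=146

Answer: 197 146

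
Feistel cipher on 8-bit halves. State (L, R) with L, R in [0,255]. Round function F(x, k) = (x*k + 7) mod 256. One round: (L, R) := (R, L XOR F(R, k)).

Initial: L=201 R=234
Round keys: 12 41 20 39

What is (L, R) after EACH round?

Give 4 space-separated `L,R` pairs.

Round 1 (k=12): L=234 R=54
Round 2 (k=41): L=54 R=71
Round 3 (k=20): L=71 R=165
Round 4 (k=39): L=165 R=109

Answer: 234,54 54,71 71,165 165,109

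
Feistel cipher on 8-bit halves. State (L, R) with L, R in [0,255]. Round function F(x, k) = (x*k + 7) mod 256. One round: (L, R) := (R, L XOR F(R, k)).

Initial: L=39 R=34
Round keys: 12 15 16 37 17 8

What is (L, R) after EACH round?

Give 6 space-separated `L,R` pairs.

Answer: 34,184 184,237 237,111 111,255 255,153 153,48

Derivation:
Round 1 (k=12): L=34 R=184
Round 2 (k=15): L=184 R=237
Round 3 (k=16): L=237 R=111
Round 4 (k=37): L=111 R=255
Round 5 (k=17): L=255 R=153
Round 6 (k=8): L=153 R=48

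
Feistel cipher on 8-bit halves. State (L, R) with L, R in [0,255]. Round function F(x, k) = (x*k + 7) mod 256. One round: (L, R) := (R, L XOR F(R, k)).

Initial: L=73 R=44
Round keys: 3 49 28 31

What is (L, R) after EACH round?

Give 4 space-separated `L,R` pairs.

Answer: 44,194 194,5 5,81 81,211

Derivation:
Round 1 (k=3): L=44 R=194
Round 2 (k=49): L=194 R=5
Round 3 (k=28): L=5 R=81
Round 4 (k=31): L=81 R=211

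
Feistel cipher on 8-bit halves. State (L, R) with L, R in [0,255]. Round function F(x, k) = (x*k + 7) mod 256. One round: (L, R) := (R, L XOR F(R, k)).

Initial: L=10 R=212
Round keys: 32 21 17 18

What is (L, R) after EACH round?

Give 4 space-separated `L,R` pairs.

Round 1 (k=32): L=212 R=141
Round 2 (k=21): L=141 R=76
Round 3 (k=17): L=76 R=158
Round 4 (k=18): L=158 R=111

Answer: 212,141 141,76 76,158 158,111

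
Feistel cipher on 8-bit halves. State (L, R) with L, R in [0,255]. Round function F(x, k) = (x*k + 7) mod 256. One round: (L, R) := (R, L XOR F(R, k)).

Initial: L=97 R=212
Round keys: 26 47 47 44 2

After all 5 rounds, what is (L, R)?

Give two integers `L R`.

Round 1 (k=26): L=212 R=238
Round 2 (k=47): L=238 R=109
Round 3 (k=47): L=109 R=228
Round 4 (k=44): L=228 R=90
Round 5 (k=2): L=90 R=95

Answer: 90 95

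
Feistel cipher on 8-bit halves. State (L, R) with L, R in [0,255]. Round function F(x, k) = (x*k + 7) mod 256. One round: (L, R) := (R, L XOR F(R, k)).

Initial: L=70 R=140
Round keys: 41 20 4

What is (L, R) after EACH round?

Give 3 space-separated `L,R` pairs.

Answer: 140,53 53,167 167,150

Derivation:
Round 1 (k=41): L=140 R=53
Round 2 (k=20): L=53 R=167
Round 3 (k=4): L=167 R=150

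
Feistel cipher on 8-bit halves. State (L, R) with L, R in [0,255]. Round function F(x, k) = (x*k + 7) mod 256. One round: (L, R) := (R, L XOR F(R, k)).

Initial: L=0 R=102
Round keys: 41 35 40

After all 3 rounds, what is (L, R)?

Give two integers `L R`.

Round 1 (k=41): L=102 R=93
Round 2 (k=35): L=93 R=216
Round 3 (k=40): L=216 R=154

Answer: 216 154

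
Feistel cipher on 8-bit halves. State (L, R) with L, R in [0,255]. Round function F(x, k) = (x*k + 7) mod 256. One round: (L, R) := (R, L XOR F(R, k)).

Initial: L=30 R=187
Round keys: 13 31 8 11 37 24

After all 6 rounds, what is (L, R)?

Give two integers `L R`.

Round 1 (k=13): L=187 R=152
Round 2 (k=31): L=152 R=212
Round 3 (k=8): L=212 R=63
Round 4 (k=11): L=63 R=104
Round 5 (k=37): L=104 R=48
Round 6 (k=24): L=48 R=239

Answer: 48 239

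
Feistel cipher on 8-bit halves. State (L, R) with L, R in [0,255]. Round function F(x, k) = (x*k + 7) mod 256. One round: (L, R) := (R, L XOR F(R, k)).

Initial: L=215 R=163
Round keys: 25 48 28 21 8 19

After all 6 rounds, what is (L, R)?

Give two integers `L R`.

Answer: 189 219

Derivation:
Round 1 (k=25): L=163 R=37
Round 2 (k=48): L=37 R=84
Round 3 (k=28): L=84 R=18
Round 4 (k=21): L=18 R=213
Round 5 (k=8): L=213 R=189
Round 6 (k=19): L=189 R=219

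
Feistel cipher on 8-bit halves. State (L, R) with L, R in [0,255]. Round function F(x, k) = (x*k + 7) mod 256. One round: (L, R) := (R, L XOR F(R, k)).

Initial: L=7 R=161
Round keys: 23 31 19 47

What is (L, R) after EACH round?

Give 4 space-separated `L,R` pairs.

Answer: 161,121 121,15 15,93 93,21

Derivation:
Round 1 (k=23): L=161 R=121
Round 2 (k=31): L=121 R=15
Round 3 (k=19): L=15 R=93
Round 4 (k=47): L=93 R=21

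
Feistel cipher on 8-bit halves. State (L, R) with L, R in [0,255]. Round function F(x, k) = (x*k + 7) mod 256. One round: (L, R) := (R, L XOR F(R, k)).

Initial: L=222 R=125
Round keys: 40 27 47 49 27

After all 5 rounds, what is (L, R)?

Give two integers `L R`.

Round 1 (k=40): L=125 R=81
Round 2 (k=27): L=81 R=239
Round 3 (k=47): L=239 R=185
Round 4 (k=49): L=185 R=159
Round 5 (k=27): L=159 R=117

Answer: 159 117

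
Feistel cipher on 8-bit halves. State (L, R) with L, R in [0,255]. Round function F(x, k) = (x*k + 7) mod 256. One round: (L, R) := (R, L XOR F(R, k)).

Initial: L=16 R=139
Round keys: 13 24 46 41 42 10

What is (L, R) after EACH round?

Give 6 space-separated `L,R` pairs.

Round 1 (k=13): L=139 R=6
Round 2 (k=24): L=6 R=28
Round 3 (k=46): L=28 R=9
Round 4 (k=41): L=9 R=100
Round 5 (k=42): L=100 R=102
Round 6 (k=10): L=102 R=103

Answer: 139,6 6,28 28,9 9,100 100,102 102,103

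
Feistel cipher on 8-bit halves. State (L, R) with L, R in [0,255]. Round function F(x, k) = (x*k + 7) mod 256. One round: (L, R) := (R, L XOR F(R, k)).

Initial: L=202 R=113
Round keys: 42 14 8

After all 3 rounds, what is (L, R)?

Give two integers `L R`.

Round 1 (k=42): L=113 R=91
Round 2 (k=14): L=91 R=112
Round 3 (k=8): L=112 R=220

Answer: 112 220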